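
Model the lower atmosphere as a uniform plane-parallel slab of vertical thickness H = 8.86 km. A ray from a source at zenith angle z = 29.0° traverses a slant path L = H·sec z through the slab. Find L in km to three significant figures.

sec z = 1/cos 29.0° = 1.1434.
L = 8.86 × 1.1434 = 10.130 km.

10.1 km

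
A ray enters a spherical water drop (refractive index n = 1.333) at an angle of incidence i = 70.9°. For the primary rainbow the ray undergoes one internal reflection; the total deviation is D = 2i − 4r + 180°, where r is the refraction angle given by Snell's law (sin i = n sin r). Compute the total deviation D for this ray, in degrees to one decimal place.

sin r = sin 70.9° / 1.333 = 0.9449/1.333 = 0.7089; r = 45.14°.
D = 2·70.9° − 4·45.14° + 180° = 141.80° − 180.58° + 180° = 141.22°.

141.2°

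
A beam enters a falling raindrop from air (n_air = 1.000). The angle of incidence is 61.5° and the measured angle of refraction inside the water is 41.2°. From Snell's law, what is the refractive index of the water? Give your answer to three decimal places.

1.334

n = sin θ_i / sin θ_r = sin 61.5° / sin 41.2° = 0.8788 / 0.6587 = 1.3342.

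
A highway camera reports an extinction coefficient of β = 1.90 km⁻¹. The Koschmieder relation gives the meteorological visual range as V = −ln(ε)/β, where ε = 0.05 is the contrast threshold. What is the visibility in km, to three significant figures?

1.58 km

V = −ln(0.05) / 1.90 = 2.996 / 1.90 = 1.5767 km.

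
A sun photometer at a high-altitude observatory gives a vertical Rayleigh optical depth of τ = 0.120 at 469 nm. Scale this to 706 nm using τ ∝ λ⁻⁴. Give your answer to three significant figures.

0.0234

τ(706 nm) = τ(469 nm) × (469/706)⁴ = 0.120 × (0.6643)⁴ = 0.120 × 0.1947 = 0.0234.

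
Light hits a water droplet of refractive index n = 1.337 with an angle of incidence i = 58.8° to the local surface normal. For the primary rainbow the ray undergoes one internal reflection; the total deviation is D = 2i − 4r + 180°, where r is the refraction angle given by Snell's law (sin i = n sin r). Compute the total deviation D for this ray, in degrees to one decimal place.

138.5°

sin r = sin 58.8° / 1.337 = 0.8554/1.337 = 0.6398; r = 39.77°.
D = 2·58.8° − 4·39.77° + 180° = 117.60° − 159.10° + 180° = 138.50°.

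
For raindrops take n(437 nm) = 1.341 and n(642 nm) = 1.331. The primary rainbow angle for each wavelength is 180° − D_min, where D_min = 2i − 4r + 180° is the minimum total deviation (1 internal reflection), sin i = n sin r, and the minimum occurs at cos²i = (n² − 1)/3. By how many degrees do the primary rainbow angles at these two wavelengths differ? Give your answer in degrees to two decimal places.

1.44°

At 437 nm (n = 1.341): cos²i = 0.26609 → i = 58.946°, r = 39.705°, D_min = 139.071°, rainbow angle = 40.929°.
At 642 nm (n = 1.331): cos²i = 0.25719 → i = 59.527°, r = 40.356°, D_min = 137.630°, rainbow angle = 42.370°.
Angular width = |40.929° − 42.370°| = 1.441°.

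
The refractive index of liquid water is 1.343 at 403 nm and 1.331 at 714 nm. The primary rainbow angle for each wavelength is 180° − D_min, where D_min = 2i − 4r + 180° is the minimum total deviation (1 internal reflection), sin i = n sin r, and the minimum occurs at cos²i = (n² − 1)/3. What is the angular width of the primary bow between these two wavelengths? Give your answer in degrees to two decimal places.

1.72°

At 403 nm (n = 1.343): cos²i = 0.26788 → i = 58.830°, r = 39.577°, D_min = 139.354°, rainbow angle = 40.646°.
At 714 nm (n = 1.331): cos²i = 0.25719 → i = 59.527°, r = 40.356°, D_min = 137.630°, rainbow angle = 42.370°.
Angular width = |40.646° − 42.370°| = 1.724°.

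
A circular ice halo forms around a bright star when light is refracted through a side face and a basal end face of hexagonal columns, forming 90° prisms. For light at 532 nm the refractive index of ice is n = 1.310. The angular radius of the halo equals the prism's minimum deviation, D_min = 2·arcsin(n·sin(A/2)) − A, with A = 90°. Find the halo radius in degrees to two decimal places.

45.73°

n·sin(A/2) = 1.310 × sin 45° = 1.310 × 0.7071 = 0.9263.
D_min = 2·arcsin(0.9263) − 90° = 2 × 67.867° − 90° = 45.733°.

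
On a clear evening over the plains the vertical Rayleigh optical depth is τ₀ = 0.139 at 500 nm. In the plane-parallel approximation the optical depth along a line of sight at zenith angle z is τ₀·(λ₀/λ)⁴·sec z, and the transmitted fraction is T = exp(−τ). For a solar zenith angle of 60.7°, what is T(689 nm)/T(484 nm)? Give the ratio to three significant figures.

Airmass: sec 60.7° = 2.0434.
τ(689 nm) = 0.139 × (500/689)⁴ × 2.0434 = 0.139 × 0.2773 × 2.0434 = 0.0788.
τ(484 nm) = 0.139 × (500/484)⁴ × 2.0434 = 0.139 × 1.1389 × 2.0434 = 0.3235.
T(689)/T(484) = exp(τ_B − τ_A) = exp(0.2447) = 1.2773.

1.28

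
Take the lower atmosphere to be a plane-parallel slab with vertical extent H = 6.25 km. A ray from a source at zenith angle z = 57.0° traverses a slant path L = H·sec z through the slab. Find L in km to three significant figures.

11.5 km

sec z = 1/cos 57.0° = 1.8361.
L = 6.25 × 1.8361 = 11.475 km.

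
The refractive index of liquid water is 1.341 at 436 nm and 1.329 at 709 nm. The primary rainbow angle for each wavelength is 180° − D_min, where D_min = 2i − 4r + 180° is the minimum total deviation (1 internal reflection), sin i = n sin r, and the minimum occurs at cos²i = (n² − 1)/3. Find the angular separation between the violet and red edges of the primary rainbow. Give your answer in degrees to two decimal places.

1.73°

At 436 nm (n = 1.341): cos²i = 0.26609 → i = 58.946°, r = 39.705°, D_min = 139.071°, rainbow angle = 40.929°.
At 709 nm (n = 1.329): cos²i = 0.25541 → i = 59.643°, r = 40.487°, D_min = 137.337°, rainbow angle = 42.663°.
Angular width = |40.929° − 42.663°| = 1.735°.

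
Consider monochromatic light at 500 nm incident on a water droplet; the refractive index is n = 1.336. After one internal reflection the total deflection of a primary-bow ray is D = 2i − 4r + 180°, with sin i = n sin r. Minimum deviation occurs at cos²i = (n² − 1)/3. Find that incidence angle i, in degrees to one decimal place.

cos²i = (1.336² − 1)/3 = (1.78490 − 1)/3 = 0.26163.
cos i = 0.51150, so i = 59.236°.

59.2°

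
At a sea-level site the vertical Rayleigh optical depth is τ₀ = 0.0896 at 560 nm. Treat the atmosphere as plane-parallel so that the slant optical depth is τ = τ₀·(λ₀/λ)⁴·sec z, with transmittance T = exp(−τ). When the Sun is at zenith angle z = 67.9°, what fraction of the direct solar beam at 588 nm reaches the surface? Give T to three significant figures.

0.822

sec 67.9° = 2.6580.
τ = 0.0896 × (560/588)⁴ × 2.6580 = 0.0896 × 0.8227 × 2.6580 = 0.1959.
T = exp(−0.1959) = 0.8221.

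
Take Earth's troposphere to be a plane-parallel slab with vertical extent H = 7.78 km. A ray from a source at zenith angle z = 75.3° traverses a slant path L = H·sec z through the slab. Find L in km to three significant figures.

sec z = 1/cos 75.3° = 3.9408.
L = 7.78 × 3.9408 = 30.659 km.

30.7 km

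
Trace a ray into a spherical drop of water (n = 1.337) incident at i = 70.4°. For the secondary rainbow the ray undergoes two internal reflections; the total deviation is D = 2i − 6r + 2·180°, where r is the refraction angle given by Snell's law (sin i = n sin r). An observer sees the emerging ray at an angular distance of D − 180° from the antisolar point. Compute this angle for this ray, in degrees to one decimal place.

52.0°

sin r = sin 70.4° / 1.337 = 0.9421/1.337 = 0.7046; r = 44.80°.
D = 2·70.4° − 6·44.80° + 2·180° = 140.80° − 268.79° + 360° = 232.01°.
Angle from antisolar point = D − 180° = 52.01°.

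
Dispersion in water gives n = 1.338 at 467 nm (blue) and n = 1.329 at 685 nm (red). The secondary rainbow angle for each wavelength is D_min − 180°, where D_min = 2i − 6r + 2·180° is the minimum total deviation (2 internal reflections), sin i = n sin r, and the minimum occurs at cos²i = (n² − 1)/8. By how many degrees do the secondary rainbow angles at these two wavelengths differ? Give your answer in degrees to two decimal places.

2.36°

At 467 nm (n = 1.338): cos²i = 0.09878 → i = 71.682°, r = 45.195°, D_min = 232.193°, rainbow angle = 52.193°.
At 685 nm (n = 1.329): cos²i = 0.09578 → i = 71.972°, r = 45.685°, D_min = 229.837°, rainbow angle = 49.837°.
Angular width = |52.193° − 49.837°| = 2.356°.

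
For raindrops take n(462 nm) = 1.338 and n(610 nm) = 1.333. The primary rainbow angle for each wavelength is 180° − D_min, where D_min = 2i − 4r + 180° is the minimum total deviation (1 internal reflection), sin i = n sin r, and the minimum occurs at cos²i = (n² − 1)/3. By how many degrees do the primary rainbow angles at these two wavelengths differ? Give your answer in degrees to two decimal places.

At 462 nm (n = 1.338): cos²i = 0.26341 → i = 59.120°, r = 39.899°, D_min = 138.643°, rainbow angle = 41.357°.
At 610 nm (n = 1.333): cos²i = 0.25896 → i = 59.410°, r = 40.225°, D_min = 137.922°, rainbow angle = 42.078°.
Angular width = |41.357° − 42.078°| = 0.722°.

0.72°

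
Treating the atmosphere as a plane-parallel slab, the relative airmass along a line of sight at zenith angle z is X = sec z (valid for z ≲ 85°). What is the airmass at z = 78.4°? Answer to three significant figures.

4.97

X = sec z = 1/cos 78.4° = 1/0.2011 = 4.9732.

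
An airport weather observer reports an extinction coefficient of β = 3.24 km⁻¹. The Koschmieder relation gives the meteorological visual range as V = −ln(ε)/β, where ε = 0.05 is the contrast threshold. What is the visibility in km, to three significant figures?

V = −ln(0.05) / 3.24 = 2.996 / 3.24 = 0.9246 km.

0.925 km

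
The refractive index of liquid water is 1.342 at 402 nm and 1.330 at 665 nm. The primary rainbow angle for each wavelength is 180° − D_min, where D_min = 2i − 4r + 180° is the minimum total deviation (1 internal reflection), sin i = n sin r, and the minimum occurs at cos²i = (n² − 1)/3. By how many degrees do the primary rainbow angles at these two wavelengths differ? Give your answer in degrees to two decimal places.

At 402 nm (n = 1.342): cos²i = 0.26699 → i = 58.888°, r = 39.641°, D_min = 139.213°, rainbow angle = 40.787°.
At 665 nm (n = 1.330): cos²i = 0.25630 → i = 59.585°, r = 40.422°, D_min = 137.484°, rainbow angle = 42.516°.
Angular width = |40.787° − 42.516°| = 1.729°.

1.73°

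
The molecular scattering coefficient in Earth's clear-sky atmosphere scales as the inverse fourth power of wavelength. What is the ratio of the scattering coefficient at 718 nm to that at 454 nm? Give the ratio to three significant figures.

0.160

Rayleigh scattering ∝ λ⁻⁴, so the ratio of coefficients is the inverse fourth power of the wavelength ratio.
σ(718)/σ(454) = (454/718)⁴ = (0.6323)⁴ = 0.1599.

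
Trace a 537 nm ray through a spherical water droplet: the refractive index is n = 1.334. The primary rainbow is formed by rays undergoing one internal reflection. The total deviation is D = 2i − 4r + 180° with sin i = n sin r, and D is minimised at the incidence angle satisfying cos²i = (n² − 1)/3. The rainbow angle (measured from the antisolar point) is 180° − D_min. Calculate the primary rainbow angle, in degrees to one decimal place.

41.9°

cos²i = (1.77956 − 1)/3 = 0.25985; i = arccos(0.50976) = 59.352°.
sin r = sin 59.352°/1.334 = 0.64492; r = 40.159°.
D_min = 2·59.352° − 4·40.159° + 180° = 138.067°.
Rainbow angle = 180° − D_min = 41.933°.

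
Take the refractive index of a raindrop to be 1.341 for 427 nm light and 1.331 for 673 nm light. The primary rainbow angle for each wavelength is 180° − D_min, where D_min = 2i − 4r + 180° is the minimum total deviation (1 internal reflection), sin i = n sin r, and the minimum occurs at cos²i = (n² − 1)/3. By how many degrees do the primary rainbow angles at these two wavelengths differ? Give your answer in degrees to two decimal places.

At 427 nm (n = 1.341): cos²i = 0.26609 → i = 58.946°, r = 39.705°, D_min = 139.071°, rainbow angle = 40.929°.
At 673 nm (n = 1.331): cos²i = 0.25719 → i = 59.527°, r = 40.356°, D_min = 137.630°, rainbow angle = 42.370°.
Angular width = |40.929° − 42.370°| = 1.441°.

1.44°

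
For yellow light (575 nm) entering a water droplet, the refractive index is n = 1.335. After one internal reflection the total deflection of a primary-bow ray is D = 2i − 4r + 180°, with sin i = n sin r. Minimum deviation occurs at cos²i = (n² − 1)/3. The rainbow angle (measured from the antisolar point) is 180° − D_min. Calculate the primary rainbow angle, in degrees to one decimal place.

cos²i = (1.78222 − 1)/3 = 0.26074; i = arccos(0.51063) = 59.294°.
sin r = sin 59.294°/1.335 = 0.64405; r = 40.094°.
D_min = 2·59.294° − 4·40.094° + 180° = 138.212°.
Rainbow angle = 180° − D_min = 41.788°.

41.8°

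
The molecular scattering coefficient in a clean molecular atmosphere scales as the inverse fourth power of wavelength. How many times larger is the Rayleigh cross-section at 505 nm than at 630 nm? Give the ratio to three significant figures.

Rayleigh scattering ∝ λ⁻⁴, so the ratio of coefficients is the inverse fourth power of the wavelength ratio.
σ(505)/σ(630) = (630/505)⁴ = (1.2475)⁴ = 2.422.

2.42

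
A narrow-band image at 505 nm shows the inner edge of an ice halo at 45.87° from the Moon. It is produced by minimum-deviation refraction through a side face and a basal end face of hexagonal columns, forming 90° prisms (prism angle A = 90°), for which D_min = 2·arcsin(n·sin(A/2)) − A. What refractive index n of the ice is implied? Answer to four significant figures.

1.311

Rearranging: n = sin((D_min + A)/2) / sin(A/2).
(D_min + A)/2 = (45.87° + 90°)/2 = 67.935°.
n = sin 67.935° / sin 45° = 0.9268 / 0.7071 = 1.3106.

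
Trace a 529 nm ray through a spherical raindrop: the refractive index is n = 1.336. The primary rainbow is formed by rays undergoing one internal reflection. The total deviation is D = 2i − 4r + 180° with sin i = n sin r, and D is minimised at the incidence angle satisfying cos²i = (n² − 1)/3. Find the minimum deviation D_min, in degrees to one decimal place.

cos²i = (1.78490 − 1)/3 = 0.26163; i = arccos(0.51150) = 59.236°.
sin r = sin 59.236°/1.336 = 0.64318; r = 40.029°.
D_min = 2·59.236° − 4·40.029° + 180° = 138.356°.

138.4°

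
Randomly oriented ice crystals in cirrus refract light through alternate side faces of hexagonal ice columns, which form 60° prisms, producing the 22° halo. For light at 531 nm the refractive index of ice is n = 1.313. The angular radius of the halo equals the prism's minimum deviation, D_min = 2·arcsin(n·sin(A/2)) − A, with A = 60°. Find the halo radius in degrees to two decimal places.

22.07°

n·sin(A/2) = 1.313 × sin 30° = 1.313 × 0.5000 = 0.6565.
D_min = 2·arcsin(0.6565) − 60° = 2 × 41.033° − 60° = 22.067°.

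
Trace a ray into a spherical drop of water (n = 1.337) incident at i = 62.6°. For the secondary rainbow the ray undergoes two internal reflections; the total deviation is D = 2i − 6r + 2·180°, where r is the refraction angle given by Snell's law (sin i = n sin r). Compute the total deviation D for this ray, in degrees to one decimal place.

235.5°

sin r = sin 62.6° / 1.337 = 0.8878/1.337 = 0.6640; r = 41.61°.
D = 2·62.6° − 6·41.61° + 2·180° = 125.20° − 249.65° + 360° = 235.55°.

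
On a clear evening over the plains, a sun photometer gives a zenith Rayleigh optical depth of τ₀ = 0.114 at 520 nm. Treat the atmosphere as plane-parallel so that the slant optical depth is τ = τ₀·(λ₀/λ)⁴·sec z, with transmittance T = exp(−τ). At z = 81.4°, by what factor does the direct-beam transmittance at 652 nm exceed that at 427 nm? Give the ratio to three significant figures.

3.93

Airmass: sec 81.4° = 6.6874.
τ(652 nm) = 0.114 × (520/652)⁴ × 6.6874 = 0.114 × 0.4046 × 6.6874 = 0.3084.
τ(427 nm) = 0.114 × (520/427)⁴ × 6.6874 = 0.114 × 2.1994 × 6.6874 = 1.6767.
T(652)/T(427) = exp(τ_B − τ_A) = exp(1.3683) = 3.9286.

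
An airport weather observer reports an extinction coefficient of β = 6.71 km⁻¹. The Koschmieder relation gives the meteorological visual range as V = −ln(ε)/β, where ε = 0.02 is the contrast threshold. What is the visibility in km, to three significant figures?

0.583 km

V = −ln(0.02) / 6.71 = 3.912 / 6.71 = 0.5830 km.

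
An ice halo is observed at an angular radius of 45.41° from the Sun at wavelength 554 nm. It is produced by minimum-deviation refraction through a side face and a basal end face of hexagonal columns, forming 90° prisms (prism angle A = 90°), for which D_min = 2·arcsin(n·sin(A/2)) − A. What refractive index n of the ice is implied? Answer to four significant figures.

1.308

Rearranging: n = sin((D_min + A)/2) / sin(A/2).
(D_min + A)/2 = (45.41° + 90°)/2 = 67.705°.
n = sin 67.705° / sin 45° = 0.9252 / 0.7071 = 1.3085.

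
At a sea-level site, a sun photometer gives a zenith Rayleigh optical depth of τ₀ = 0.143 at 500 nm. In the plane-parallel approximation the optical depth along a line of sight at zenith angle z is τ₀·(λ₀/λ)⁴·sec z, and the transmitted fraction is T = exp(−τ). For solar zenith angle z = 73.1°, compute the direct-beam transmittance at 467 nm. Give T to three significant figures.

0.524

sec 73.1° = 3.4399.
τ = 0.143 × (500/467)⁴ × 3.4399 = 0.143 × 1.3141 × 3.4399 = 0.6464.
T = exp(−0.6464) = 0.5239.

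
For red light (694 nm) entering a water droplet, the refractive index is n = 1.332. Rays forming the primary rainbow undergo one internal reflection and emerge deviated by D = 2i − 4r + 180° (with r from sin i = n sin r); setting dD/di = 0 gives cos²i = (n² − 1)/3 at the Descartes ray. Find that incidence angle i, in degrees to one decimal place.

cos²i = (1.332² − 1)/3 = (1.77422 − 1)/3 = 0.25807.
cos i = 0.50801, so i = 59.469°.

59.5°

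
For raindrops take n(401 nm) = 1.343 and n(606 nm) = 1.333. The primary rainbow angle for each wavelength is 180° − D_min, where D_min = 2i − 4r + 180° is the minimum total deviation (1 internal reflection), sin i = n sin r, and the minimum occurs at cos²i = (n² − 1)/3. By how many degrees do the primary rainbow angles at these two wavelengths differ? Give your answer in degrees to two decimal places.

1.43°

At 401 nm (n = 1.343): cos²i = 0.26788 → i = 58.830°, r = 39.577°, D_min = 139.354°, rainbow angle = 40.646°.
At 606 nm (n = 1.333): cos²i = 0.25896 → i = 59.410°, r = 40.225°, D_min = 137.922°, rainbow angle = 42.078°.
Angular width = |40.646° − 42.078°| = 1.432°.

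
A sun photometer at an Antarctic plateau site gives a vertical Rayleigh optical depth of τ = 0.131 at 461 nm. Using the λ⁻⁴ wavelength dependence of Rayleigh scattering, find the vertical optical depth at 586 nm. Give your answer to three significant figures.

τ(586 nm) = τ(461 nm) × (461/586)⁴ = 0.131 × (0.7867)⁴ = 0.131 × 0.3830 = 0.0502.

0.0502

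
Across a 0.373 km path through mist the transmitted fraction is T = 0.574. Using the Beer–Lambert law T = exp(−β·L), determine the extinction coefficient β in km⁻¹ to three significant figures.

1.49 km⁻¹

Beer–Lambert: T = exp(−βL) ⇒ β = −ln(T)/L = −ln(0.574)/0.373 = 0.5551/0.373 = 1.488 km⁻¹.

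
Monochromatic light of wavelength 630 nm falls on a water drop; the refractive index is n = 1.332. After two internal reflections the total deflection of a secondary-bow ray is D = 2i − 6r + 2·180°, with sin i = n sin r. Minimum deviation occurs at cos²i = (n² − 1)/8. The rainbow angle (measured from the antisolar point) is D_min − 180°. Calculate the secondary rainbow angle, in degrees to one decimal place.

cos²i = (1.77422 − 1)/8 = 0.09678; i = arccos(0.31109) = 71.875°.
sin r = sin 71.875°/1.332 = 0.71350; r = 45.520°.
D_min = 2·71.875° − 6·45.520° + 360° = 230.628°.
Rainbow angle = D_min − 180° = 50.628°.

50.6°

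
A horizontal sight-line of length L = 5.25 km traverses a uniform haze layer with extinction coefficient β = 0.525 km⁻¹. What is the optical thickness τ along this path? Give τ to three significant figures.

2.76

τ = β·L = 0.525 × 5.25 = 2.7563.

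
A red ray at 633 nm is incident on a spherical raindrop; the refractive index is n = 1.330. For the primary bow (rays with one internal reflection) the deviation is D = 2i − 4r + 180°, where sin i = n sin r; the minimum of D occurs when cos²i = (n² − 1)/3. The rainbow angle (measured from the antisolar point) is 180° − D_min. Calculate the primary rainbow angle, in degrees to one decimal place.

42.5°

cos²i = (1.76890 − 1)/3 = 0.25630; i = arccos(0.50626) = 59.585°.
sin r = sin 59.585°/1.330 = 0.64841; r = 40.422°.
D_min = 2·59.585° − 4·40.422° + 180° = 137.484°.
Rainbow angle = 180° − D_min = 42.516°.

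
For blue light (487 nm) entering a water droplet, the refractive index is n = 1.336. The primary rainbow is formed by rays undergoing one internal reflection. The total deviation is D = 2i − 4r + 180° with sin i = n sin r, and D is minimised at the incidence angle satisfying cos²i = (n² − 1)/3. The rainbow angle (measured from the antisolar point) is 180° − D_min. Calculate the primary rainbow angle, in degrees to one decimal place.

41.6°

cos²i = (1.78490 − 1)/3 = 0.26163; i = arccos(0.51150) = 59.236°.
sin r = sin 59.236°/1.336 = 0.64318; r = 40.029°.
D_min = 2·59.236° − 4·40.029° + 180° = 138.356°.
Rainbow angle = 180° − D_min = 41.644°.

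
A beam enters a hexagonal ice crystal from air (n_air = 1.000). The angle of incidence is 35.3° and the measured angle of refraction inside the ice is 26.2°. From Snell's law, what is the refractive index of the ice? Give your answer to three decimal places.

1.309

n = sin θ_i / sin θ_r = sin 35.3° / sin 26.2° = 0.5779 / 0.4415 = 1.3088.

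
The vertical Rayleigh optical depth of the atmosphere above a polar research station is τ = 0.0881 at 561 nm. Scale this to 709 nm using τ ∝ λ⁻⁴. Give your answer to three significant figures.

τ(709 nm) = τ(561 nm) × (561/709)⁴ = 0.0881 × (0.7913)⁴ = 0.0881 × 0.3920 = 0.0345.

0.0345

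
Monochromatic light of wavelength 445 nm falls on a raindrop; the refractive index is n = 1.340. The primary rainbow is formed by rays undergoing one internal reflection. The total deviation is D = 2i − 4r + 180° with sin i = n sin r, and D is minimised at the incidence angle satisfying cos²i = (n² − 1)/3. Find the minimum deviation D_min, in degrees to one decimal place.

138.9°

cos²i = (1.79560 − 1)/3 = 0.26520; i = arccos(0.51498) = 59.004°.
sin r = sin 59.004°/1.340 = 0.63971; r = 39.770°.
D_min = 2·59.004° − 4·39.770° + 180° = 138.929°.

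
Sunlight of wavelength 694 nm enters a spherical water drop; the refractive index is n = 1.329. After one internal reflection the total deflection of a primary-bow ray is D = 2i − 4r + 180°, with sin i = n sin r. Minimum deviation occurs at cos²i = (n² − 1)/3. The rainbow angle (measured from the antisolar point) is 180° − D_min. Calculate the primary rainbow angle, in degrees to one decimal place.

42.7°

cos²i = (1.76624 − 1)/3 = 0.25541; i = arccos(0.50538) = 59.643°.
sin r = sin 59.643°/1.329 = 0.64928; r = 40.487°.
D_min = 2·59.643° − 4·40.487° + 180° = 137.337°.
Rainbow angle = 180° − D_min = 42.663°.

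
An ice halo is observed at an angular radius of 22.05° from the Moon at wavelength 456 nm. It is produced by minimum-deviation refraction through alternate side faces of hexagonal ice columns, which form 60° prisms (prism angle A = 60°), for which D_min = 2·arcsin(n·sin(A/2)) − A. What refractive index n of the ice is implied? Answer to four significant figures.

1.313

Rearranging: n = sin((D_min + A)/2) / sin(A/2).
(D_min + A)/2 = (22.05° + 60°)/2 = 41.025°.
n = sin 41.025° / sin 30° = 0.6564 / 0.5000 = 1.3128.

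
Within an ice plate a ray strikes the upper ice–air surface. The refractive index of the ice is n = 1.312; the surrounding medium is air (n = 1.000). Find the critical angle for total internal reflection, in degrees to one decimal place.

49.7°

sin θ_c = n_air / n = 1.000 / 1.312 = 0.7622.
θ_c = arcsin(0.7622) = 49.66°.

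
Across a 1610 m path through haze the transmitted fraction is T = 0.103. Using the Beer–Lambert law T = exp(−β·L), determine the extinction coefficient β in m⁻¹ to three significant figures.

Beer–Lambert: T = exp(−βL) ⇒ β = −ln(T)/L = −ln(0.103)/1610 = 2.2730/1610 = 0.001412 m⁻¹.

0.00141 m⁻¹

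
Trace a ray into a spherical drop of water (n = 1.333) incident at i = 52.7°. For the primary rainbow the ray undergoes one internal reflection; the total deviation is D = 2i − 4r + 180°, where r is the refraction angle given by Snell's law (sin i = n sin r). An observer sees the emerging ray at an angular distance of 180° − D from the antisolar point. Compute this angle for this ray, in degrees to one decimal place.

sin r = sin 52.7° / 1.333 = 0.7955/1.333 = 0.5968; r = 36.64°.
D = 2·52.7° − 4·36.64° + 180° = 105.40° − 146.55° + 180° = 138.85°.
Angle from antisolar point = 180° − D = 41.15°.

41.2°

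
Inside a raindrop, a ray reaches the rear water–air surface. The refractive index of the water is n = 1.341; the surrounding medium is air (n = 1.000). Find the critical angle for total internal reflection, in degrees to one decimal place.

sin θ_c = n_air / n = 1.000 / 1.341 = 0.7457.
θ_c = arcsin(0.7457) = 48.22°.

48.2°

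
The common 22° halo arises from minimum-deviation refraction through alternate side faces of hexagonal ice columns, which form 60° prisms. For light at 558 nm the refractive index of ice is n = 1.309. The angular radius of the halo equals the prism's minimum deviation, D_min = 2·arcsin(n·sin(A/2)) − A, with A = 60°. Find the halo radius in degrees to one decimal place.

21.8°

n·sin(A/2) = 1.309 × sin 30° = 1.309 × 0.5000 = 0.6545.
D_min = 2·arcsin(0.6545) − 60° = 2 × 40.882° − 60° = 21.763°.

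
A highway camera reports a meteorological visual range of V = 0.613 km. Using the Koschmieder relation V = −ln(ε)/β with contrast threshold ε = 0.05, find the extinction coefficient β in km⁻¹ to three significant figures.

4.89 km⁻¹

β = −ln(0.05) / V = 2.996 / 0.613 = 4.8870 km⁻¹.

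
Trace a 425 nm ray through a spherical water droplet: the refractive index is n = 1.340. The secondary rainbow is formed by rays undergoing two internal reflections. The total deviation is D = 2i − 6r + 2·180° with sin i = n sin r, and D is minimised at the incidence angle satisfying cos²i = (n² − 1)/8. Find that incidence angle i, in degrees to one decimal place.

cos²i = (1.340² − 1)/8 = (1.79560 − 1)/8 = 0.09945.
cos i = 0.31536, so i = 71.618°.

71.6°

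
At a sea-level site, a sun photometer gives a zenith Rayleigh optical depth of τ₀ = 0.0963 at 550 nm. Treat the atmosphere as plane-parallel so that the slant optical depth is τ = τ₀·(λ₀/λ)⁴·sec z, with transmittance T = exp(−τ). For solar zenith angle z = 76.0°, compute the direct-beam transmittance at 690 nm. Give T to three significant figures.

0.852

sec 76.0° = 4.1336.
τ = 0.0963 × (550/690)⁴ × 4.1336 = 0.0963 × 0.4037 × 4.1336 = 0.1607.
T = exp(−0.1607) = 0.8516.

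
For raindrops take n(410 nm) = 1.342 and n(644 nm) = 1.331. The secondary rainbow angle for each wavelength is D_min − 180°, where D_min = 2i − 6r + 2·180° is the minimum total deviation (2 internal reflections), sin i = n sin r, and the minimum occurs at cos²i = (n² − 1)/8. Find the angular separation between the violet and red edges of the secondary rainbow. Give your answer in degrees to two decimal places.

At 410 nm (n = 1.342): cos²i = 0.10012 → i = 71.554°, r = 44.981°, D_min = 233.222°, rainbow angle = 53.222°.
At 644 nm (n = 1.331): cos²i = 0.09645 → i = 71.907°, r = 45.575°, D_min = 230.365°, rainbow angle = 50.365°.
Angular width = |53.222° − 50.365°| = 2.857°.

2.86°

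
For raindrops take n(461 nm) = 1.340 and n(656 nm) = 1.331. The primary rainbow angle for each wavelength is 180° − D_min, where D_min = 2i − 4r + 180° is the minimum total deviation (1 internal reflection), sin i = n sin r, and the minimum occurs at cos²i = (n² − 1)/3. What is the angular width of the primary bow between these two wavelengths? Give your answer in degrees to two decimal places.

At 461 nm (n = 1.340): cos²i = 0.26520 → i = 59.004°, r = 39.770°, D_min = 138.929°, rainbow angle = 41.071°.
At 656 nm (n = 1.331): cos²i = 0.25719 → i = 59.527°, r = 40.356°, D_min = 137.630°, rainbow angle = 42.370°.
Angular width = |41.071° − 42.370°| = 1.299°.

1.30°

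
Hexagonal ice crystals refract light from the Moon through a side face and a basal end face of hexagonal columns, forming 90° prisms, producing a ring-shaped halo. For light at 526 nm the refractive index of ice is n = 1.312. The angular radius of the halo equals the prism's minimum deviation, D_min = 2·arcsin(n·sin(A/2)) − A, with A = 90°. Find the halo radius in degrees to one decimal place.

n·sin(A/2) = 1.312 × sin 45° = 1.312 × 0.7071 = 0.9277.
D_min = 2·arcsin(0.9277) − 90° = 2 × 68.083° − 90° = 46.166°.

46.2°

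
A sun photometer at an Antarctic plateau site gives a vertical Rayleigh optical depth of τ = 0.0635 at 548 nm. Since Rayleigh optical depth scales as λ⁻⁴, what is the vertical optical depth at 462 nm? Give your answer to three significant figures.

0.126

τ(462 nm) = τ(548 nm) × (548/462)⁴ = 0.0635 × (1.1861)⁴ = 0.0635 × 1.9795 = 0.1257.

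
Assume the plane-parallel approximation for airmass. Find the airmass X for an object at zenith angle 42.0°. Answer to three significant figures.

1.35

X = sec z = 1/cos 42.0° = 1/0.7431 = 1.3456.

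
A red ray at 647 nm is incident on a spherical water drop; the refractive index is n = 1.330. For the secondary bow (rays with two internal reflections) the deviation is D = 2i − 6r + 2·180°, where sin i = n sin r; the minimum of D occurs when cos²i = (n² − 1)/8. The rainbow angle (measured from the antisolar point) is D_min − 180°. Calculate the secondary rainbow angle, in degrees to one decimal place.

50.1°

cos²i = (1.76890 − 1)/8 = 0.09611; i = arccos(0.31002) = 71.940°.
sin r = sin 71.940°/1.330 = 0.71483; r = 45.630°.
D_min = 2·71.940° − 6·45.630° + 360° = 230.101°.
Rainbow angle = D_min − 180° = 50.101°.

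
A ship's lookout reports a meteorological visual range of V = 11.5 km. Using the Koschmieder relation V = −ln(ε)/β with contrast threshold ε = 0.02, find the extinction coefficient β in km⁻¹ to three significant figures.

0.340 km⁻¹

β = −ln(0.02) / V = 3.912 / 11.5 = 0.3402 km⁻¹.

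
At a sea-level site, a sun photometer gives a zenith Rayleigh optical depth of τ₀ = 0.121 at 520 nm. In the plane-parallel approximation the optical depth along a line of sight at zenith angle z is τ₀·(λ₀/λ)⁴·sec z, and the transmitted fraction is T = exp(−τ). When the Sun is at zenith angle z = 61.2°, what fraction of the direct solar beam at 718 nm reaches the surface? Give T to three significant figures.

0.933

sec 61.2° = 2.0757.
τ = 0.121 × (520/718)⁴ × 2.0757 = 0.121 × 0.2751 × 2.0757 = 0.0691.
T = exp(−0.0691) = 0.9332.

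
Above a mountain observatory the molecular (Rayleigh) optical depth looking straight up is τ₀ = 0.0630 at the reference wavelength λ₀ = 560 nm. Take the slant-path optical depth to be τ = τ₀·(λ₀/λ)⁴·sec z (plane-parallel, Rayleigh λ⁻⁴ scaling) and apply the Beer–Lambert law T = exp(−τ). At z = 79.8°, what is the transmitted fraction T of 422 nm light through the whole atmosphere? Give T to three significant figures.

0.332

sec 79.8° = 5.6470.
τ = 0.0630 × (560/422)⁴ × 5.6470 = 0.0630 × 3.1010 × 5.6470 = 1.1032.
T = exp(−1.1032) = 0.3318.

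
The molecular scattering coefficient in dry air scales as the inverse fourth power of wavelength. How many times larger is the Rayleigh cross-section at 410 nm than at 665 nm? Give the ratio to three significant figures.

Rayleigh scattering ∝ λ⁻⁴, so the ratio of coefficients is the inverse fourth power of the wavelength ratio.
σ(410)/σ(665) = (665/410)⁴ = (1.6220)⁴ = 6.921.

6.92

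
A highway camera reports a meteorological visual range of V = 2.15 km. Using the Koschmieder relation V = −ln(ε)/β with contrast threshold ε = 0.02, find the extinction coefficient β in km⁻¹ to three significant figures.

1.82 km⁻¹

β = −ln(0.02) / V = 3.912 / 2.15 = 1.8195 km⁻¹.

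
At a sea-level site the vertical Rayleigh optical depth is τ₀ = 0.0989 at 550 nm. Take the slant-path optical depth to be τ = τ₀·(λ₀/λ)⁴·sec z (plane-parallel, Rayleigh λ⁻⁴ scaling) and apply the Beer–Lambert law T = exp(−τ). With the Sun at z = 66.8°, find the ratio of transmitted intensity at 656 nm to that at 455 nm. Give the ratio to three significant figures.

1.51

Airmass: sec 66.8° = 2.5384.
τ(656 nm) = 0.0989 × (550/656)⁴ × 2.5384 = 0.0989 × 0.4941 × 2.5384 = 0.1241.
τ(455 nm) = 0.0989 × (550/455)⁴ × 2.5384 = 0.0989 × 2.1350 × 2.5384 = 0.5360.
T(656)/T(455) = exp(τ_B − τ_A) = exp(0.4120) = 1.5098.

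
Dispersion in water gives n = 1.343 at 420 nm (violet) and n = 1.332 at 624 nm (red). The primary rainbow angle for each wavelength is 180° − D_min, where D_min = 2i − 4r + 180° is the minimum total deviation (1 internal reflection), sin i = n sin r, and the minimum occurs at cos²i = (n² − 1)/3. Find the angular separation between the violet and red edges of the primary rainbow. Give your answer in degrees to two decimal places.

At 420 nm (n = 1.343): cos²i = 0.26788 → i = 58.830°, r = 39.577°, D_min = 139.354°, rainbow angle = 40.646°.
At 624 nm (n = 1.332): cos²i = 0.25807 → i = 59.469°, r = 40.290°, D_min = 137.776°, rainbow angle = 42.224°.
Angular width = |40.646° − 42.224°| = 1.578°.

1.58°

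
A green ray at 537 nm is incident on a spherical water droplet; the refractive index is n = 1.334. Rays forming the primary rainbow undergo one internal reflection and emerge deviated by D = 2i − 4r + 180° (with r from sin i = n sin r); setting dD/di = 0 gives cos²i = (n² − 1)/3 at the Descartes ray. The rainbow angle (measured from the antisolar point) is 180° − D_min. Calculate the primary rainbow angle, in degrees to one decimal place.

41.9°

cos²i = (1.77956 − 1)/3 = 0.25985; i = arccos(0.50976) = 59.352°.
sin r = sin 59.352°/1.334 = 0.64492; r = 40.159°.
D_min = 2·59.352° − 4·40.159° + 180° = 138.067°.
Rainbow angle = 180° − D_min = 41.933°.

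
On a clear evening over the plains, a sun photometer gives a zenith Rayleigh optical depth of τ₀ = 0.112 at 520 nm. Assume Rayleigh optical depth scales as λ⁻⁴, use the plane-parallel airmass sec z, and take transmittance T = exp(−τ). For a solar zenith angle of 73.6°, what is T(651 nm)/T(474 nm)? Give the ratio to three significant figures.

1.51

Airmass: sec 73.6° = 3.5418.
τ(651 nm) = 0.112 × (520/651)⁴ × 3.5418 = 0.112 × 0.4071 × 3.5418 = 0.1615.
τ(474 nm) = 0.112 × (520/474)⁴ × 3.5418 = 0.112 × 1.4484 × 3.5418 = 0.5746.
T(651)/T(474) = exp(τ_B − τ_A) = exp(0.4131) = 1.5115.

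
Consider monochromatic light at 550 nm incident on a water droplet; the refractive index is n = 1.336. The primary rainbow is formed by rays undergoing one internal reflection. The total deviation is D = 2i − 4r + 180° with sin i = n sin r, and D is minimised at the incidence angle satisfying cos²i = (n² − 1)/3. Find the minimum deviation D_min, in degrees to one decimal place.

138.4°

cos²i = (1.78490 − 1)/3 = 0.26163; i = arccos(0.51150) = 59.236°.
sin r = sin 59.236°/1.336 = 0.64318; r = 40.029°.
D_min = 2·59.236° − 4·40.029° + 180° = 138.356°.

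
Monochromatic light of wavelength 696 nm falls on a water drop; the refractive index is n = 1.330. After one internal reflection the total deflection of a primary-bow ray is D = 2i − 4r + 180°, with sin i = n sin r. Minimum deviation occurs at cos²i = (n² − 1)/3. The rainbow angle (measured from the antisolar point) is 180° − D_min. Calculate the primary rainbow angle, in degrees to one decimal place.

cos²i = (1.76890 − 1)/3 = 0.25630; i = arccos(0.50626) = 59.585°.
sin r = sin 59.585°/1.330 = 0.64841; r = 40.422°.
D_min = 2·59.585° − 4·40.422° + 180° = 137.484°.
Rainbow angle = 180° − D_min = 42.516°.

42.5°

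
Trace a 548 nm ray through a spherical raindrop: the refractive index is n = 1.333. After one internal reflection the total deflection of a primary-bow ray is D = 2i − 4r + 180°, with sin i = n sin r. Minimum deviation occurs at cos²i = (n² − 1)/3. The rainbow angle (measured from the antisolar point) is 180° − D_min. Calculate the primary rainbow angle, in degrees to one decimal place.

42.1°

cos²i = (1.77689 − 1)/3 = 0.25896; i = arccos(0.50888) = 59.410°.
sin r = sin 59.410°/1.333 = 0.64579; r = 40.225°.
D_min = 2·59.410° − 4·40.225° + 180° = 137.922°.
Rainbow angle = 180° − D_min = 42.078°.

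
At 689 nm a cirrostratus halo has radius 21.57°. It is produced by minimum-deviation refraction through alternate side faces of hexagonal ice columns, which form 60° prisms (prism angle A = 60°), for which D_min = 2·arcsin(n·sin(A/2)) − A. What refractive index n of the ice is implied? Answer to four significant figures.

Rearranging: n = sin((D_min + A)/2) / sin(A/2).
(D_min + A)/2 = (21.57° + 60°)/2 = 40.785°.
n = sin 40.785° / sin 30° = 0.6532 / 0.5000 = 1.3064.

1.306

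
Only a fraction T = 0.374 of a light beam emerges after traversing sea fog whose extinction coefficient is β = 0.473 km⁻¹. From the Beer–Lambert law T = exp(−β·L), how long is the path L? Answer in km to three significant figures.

2.08 km

Beer–Lambert: T = exp(−βL) ⇒ L = −ln(T)/β = −ln(0.374)/0.473 = 0.9835/0.473 = 2.079 km.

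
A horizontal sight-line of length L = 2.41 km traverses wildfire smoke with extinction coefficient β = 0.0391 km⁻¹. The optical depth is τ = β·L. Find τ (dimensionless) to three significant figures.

0.0942

τ = β·L = 0.0391 × 2.41 = 0.0942.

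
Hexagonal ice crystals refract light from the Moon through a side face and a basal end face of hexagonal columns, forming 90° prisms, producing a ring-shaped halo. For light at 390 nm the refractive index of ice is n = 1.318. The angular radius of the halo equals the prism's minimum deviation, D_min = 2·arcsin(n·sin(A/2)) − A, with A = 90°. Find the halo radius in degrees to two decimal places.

n·sin(A/2) = 1.318 × sin 45° = 1.318 × 0.7071 = 0.9320.
D_min = 2·arcsin(0.9320) − 90° = 2 × 68.743° − 90° = 47.487°.

47.49°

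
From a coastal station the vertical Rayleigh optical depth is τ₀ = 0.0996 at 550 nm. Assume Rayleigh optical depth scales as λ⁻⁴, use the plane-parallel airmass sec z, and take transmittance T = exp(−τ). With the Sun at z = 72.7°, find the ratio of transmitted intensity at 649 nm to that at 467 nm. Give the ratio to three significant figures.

Airmass: sec 72.7° = 3.3628.
τ(649 nm) = 0.0996 × (550/649)⁴ × 3.3628 = 0.0996 × 0.5158 × 3.3628 = 0.1728.
τ(467 nm) = 0.0996 × (550/467)⁴ × 3.3628 = 0.0996 × 1.9239 × 3.3628 = 0.6444.
T(649)/T(467) = exp(τ_B − τ_A) = exp(0.4716) = 1.6026.

1.60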